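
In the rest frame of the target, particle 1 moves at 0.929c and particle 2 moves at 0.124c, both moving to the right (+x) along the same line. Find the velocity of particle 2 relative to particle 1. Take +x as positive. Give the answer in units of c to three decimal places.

β_A = 0.929, β_B = 0.124.
Transform to A's frame with the inverse velocity-addition law: u' = (u − v)/(1 − uv/c²), taking u = β_B and v = β_A.
u' = (0.124 − 0.929) / (1 − (0.929)(0.124)) = -0.8050/0.8848 = -0.9098.

-0.910c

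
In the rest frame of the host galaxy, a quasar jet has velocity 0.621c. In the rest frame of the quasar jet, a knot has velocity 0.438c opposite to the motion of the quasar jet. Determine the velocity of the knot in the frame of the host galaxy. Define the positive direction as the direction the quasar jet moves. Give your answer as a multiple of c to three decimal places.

+0.251c

With v = 0.621 and u' = -0.438 (in units of c),
u = (u' + v)/(1 + u'v/c²):
u = (-0.438 + 0.621) / (1 + (-0.438)·0.621) = 0.1830/0.7280 = 0.2514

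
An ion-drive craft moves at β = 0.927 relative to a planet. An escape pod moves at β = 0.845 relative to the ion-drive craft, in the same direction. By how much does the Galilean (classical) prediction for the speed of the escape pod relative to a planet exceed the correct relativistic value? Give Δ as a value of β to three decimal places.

Galilean: u_cl = 0.845 + 0.927 = 1.7720.
Relativistic: u_rel = (0.845 + 0.927) / (1 + 0.845·0.927) = 1.7720/1.7833 = 0.9937.
Δ = 1.7720 − 0.9937 = 0.7783.
(The classical prediction exceeds c; the relativistic result does not.)

Δ = 0.778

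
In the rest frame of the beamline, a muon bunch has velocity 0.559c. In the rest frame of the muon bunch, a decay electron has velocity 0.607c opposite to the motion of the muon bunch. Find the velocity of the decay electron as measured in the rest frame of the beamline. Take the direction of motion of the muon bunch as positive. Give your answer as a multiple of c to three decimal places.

-0.073c

With v = 0.559 and u' = -0.607 (in units of c),
u = (u' + v)/(1 + u'v/c²):
u = (-0.607 + 0.559) / (1 + (-0.607)·0.559) = -0.0480/0.6607 = -0.0727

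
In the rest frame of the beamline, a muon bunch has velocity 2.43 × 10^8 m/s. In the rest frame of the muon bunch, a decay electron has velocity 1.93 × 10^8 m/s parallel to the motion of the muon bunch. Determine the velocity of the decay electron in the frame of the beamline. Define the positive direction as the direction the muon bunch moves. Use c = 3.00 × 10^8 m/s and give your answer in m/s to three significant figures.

2.87 × 10^8 m/s

In units of c (dividing by 3.00 × 10^8 m/s): v = 0.810, u' = 0.643.
u = (u' + v)/(1 + u'v/c²):
u = (0.643 + 0.810) / (1 + 0.643·0.810) = 1.4533/1.5211 = 0.9554
(Galilean addition would give +1.453c, exceeding c.)
Converting back: u = 0.9554 × 3.00 × 10^8 m/s.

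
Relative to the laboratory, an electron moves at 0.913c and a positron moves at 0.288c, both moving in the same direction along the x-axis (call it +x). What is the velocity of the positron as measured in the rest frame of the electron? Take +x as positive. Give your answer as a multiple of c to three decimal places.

β_A = 0.913, β_B = 0.288.
Transform to A's frame with the inverse velocity-addition law: u' = (u − v)/(1 − uv/c²), taking u = β_B and v = β_A.
u' = (0.288 − 0.913) / (1 − (0.913)(0.288)) = -0.6250/0.7371 = -0.8480.

-0.848c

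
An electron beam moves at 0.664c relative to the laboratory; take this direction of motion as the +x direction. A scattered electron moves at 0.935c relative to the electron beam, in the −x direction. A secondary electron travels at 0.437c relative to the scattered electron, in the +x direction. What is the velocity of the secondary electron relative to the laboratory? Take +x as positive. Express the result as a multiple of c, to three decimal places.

Apply u = (u' + v)/(1 + u'v/c²) successively, working outward toward the laboratory.
Start: velocity of the electron beam relative to the laboratory = 0.6640c.
Compose with the scattered electron (u' = -0.935 in the electron beam frame): u_1 = (-0.935 + 0.664) / (1 + (-0.935)·0.664) = -0.2710/0.3792 = -0.7147.
Compose with the secondary electron (u' = 0.437 in the scattered electron frame): u_2 = (0.437 + (-0.715)) / (1 + 0.437·(-0.715)) = -0.2777/0.6877 = -0.4039.

-0.404c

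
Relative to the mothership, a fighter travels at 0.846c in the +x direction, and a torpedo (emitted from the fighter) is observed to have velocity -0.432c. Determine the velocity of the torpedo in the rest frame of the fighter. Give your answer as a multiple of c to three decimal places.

Invert the composition law: u' = (u − v)/(1 − uv/c²).
u' = (-0.432 − 0.846) / (1 − (-0.432)(0.846)) = -1.2780/1.3655 = -0.9359.

-0.936c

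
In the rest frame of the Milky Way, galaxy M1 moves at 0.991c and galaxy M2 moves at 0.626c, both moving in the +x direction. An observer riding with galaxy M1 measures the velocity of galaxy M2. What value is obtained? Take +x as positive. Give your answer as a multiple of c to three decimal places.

β_A = 0.991, β_B = 0.626.
Transform to A's frame with the inverse velocity-addition law: u' = (u − v)/(1 − uv/c²), taking u = β_B and v = β_A.
u' = (0.626 − 0.991) / (1 − (0.991)(0.626)) = -0.3650/0.3796 = -0.9615.

-0.961c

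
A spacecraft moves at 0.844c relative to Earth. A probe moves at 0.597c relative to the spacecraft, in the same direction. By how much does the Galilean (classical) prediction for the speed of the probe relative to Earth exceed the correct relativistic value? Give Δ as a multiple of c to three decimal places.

Galilean: u_cl = 0.597 + 0.844 = 1.4410.
Relativistic: u_rel = (0.597 + 0.844) / (1 + 0.597·0.844) = 1.4410/1.5039 = 0.9582.
Δ = 1.4410 − 0.9582 = 0.4828.
(The classical prediction exceeds c; the relativistic result does not.)

Δ = 0.483c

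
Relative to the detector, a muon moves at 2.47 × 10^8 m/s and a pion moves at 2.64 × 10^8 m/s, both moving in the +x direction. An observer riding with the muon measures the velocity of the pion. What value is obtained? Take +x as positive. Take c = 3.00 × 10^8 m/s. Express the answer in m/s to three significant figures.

+6.17 × 10^7 m/s

β_A = 0.823, β_B = 0.880 (dividing each by c = 3.00 × 10^8 m/s).
Transform to A's frame with the inverse velocity-addition law: u' = (u − v)/(1 − uv/c²), taking u = β_B and v = β_A.
u' = (0.880 − 0.823) / (1 − (0.823)(0.880)) = 0.0567/0.2755 = 0.2057.
u' = 0.2057 × 3.00 × 10^8 m/s.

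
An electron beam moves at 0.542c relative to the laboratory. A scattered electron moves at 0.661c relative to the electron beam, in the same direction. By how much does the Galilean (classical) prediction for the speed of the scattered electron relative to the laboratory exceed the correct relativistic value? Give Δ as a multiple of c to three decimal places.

Δ = 0.317c

Galilean: u_cl = 0.661 + 0.542 = 1.2030.
Relativistic: u_rel = (0.661 + 0.542) / (1 + 0.661·0.542) = 1.2030/1.3583 = 0.8857.
Δ = 1.2030 − 0.8857 = 0.3173.
(The classical prediction exceeds c; the relativistic result does not.)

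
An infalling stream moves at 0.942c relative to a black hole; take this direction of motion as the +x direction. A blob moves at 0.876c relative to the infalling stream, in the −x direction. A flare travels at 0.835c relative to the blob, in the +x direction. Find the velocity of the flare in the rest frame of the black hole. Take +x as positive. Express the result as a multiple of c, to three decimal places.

Apply u = (u' + v)/(1 + u'v/c²) successively, working outward toward the black hole.
Start: velocity of the infalling stream relative to the black hole = 0.9420c.
Compose with the blob (u' = -0.876 in the infalling stream frame): u_1 = (-0.876 + 0.942) / (1 + (-0.876)·0.942) = 0.0660/0.1748 = 0.3776.
Compose with the flare (u' = 0.835 in the blob frame): u_2 = (0.835 + 0.378) / (1 + 0.835·0.378) = 1.2126/1.3153 = 0.9219.

+0.922c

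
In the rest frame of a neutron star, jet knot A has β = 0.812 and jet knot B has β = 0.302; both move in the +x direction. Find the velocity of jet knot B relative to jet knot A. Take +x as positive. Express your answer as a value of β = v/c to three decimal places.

β_A = 0.812, β_B = 0.302.
Transform to A's frame with the inverse velocity-addition law: u' = (u − v)/(1 − uv/c²), taking u = β_B and v = β_A.
u' = (0.302 − 0.812) / (1 − (0.812)(0.302)) = -0.5100/0.7548 = -0.6757.

β = -0.676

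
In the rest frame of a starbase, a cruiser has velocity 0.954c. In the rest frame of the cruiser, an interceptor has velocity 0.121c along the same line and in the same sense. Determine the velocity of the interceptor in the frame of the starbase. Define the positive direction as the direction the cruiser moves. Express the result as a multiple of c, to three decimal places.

0.964c

With v = 0.954 and u' = 0.121 (in units of c),
u = (u' + v)/(1 + u'v/c²):
u = (0.121 + 0.954) / (1 + 0.121·0.954) = 1.0750/1.1154 = 0.9638
(Galilean addition would give +1.075c, exceeding c.)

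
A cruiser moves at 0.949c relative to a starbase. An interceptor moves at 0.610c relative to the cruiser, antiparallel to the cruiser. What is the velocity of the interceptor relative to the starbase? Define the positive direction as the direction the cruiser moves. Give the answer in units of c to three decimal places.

+0.805c

With v = 0.949 and u' = -0.610 (in units of c),
u = (u' + v)/(1 + u'v/c²):
u = (-0.610 + 0.949) / (1 + (-0.610)·0.949) = 0.3390/0.4211 = 0.8050
(Galilean addition would give +0.339c.)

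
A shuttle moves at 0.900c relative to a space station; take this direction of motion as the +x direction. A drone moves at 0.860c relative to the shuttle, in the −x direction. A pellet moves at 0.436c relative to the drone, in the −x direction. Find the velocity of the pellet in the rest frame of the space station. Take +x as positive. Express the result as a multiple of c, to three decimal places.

Apply u = (u' + v)/(1 + u'v/c²) successively, working outward toward the space station.
Start: velocity of the shuttle relative to the space station = 0.9000c.
Compose with the drone (u' = -0.860 in the shuttle frame): u_1 = (-0.860 + 0.900) / (1 + (-0.860)·0.900) = 0.0400/0.2260 = 0.1770.
Compose with the pellet (u' = -0.436 in the drone frame): u_2 = (-0.436 + 0.177) / (1 + (-0.436)·0.177) = -0.2590/0.9228 = -0.2807.

-0.281c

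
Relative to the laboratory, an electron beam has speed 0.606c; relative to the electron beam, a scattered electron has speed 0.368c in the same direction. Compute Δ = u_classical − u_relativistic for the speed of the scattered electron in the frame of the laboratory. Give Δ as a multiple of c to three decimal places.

Galilean: u_cl = 0.368 + 0.606 = 0.9740.
Relativistic: u_rel = (0.368 + 0.606) / (1 + 0.368·0.606) = 0.9740/1.2230 = 0.7964.
Δ = 0.9740 − 0.7964 = 0.1776.

Δ = 0.178c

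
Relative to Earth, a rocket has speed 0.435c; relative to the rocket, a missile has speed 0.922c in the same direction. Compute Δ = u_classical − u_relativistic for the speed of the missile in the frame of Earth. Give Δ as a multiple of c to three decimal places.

Δ = 0.388c

Galilean: u_cl = 0.922 + 0.435 = 1.3570.
Relativistic: u_rel = (0.922 + 0.435) / (1 + 0.922·0.435) = 1.3570/1.4011 = 0.9685.
Δ = 1.3570 − 0.9685 = 0.3885.
(The classical prediction exceeds c; the relativistic result does not.)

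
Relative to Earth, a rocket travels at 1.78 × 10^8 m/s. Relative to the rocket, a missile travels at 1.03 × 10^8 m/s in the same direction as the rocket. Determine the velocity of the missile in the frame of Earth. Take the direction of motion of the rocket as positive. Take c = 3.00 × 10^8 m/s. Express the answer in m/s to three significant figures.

In units of c (dividing by 3.00 × 10^8 m/s): v = 0.593, u' = 0.343.
u = (u' + v)/(1 + u'v/c²):
u = (0.343 + 0.593) / (1 + 0.343·0.593) = 0.9367/1.2037 = 0.7781
(Galilean addition would give +0.937c.)
Converting back: u = 0.7781 × 3.00 × 10^8 m/s.

2.33 × 10^8 m/s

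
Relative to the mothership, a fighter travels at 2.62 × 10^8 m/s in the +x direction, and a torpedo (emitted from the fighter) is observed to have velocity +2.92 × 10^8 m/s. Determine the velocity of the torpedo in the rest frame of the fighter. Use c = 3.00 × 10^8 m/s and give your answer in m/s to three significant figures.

v = 0.873c, u = 0.973c.
Invert the composition law: u' = (u − v)/(1 − uv/c²).
u' = (0.973 − 0.873) / (1 − (0.973)(0.873)) = 0.1000/0.1500 = 0.6669.
u' = 0.6669 × 3.00 × 10^8 m/s.

+2.00 × 10^8 m/s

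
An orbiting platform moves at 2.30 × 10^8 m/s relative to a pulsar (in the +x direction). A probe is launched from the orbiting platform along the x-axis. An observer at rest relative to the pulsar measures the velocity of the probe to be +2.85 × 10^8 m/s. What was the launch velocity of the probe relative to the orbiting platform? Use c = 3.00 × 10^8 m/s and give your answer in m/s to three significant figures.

v = 0.767c, u = 0.950c.
Invert the composition law: u' = (u − v)/(1 − uv/c²).
u' = (0.950 − 0.767) / (1 − (0.950)(0.767)) = 0.1833/0.2717 = 0.6748.
u' = 0.6748 × 3.00 × 10^8 m/s.

+2.02 × 10^8 m/s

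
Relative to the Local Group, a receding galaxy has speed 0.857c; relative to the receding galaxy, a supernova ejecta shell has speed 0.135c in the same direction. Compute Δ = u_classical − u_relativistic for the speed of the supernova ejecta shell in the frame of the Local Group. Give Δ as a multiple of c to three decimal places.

Galilean: u_cl = 0.135 + 0.857 = 0.9920.
Relativistic: u_rel = (0.135 + 0.857) / (1 + 0.135·0.857) = 0.9920/1.1157 = 0.8891.
Δ = 0.9920 − 0.8891 = 0.1029.

Δ = 0.103c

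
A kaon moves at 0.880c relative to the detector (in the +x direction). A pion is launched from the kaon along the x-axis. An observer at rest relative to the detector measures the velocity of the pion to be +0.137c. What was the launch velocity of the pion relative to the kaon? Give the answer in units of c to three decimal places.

Invert the composition law: u' = (u − v)/(1 − uv/c²).
u' = (0.137 − 0.880) / (1 − (0.137)(0.880)) = -0.7430/0.8794 = -0.8449.

-0.845c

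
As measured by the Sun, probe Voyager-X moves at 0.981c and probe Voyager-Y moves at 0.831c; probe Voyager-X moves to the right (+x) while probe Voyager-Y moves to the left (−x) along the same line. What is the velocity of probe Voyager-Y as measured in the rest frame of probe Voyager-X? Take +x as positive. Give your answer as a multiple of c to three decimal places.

β_A = 0.981, β_B = -0.831.
Transform to A's frame with the inverse velocity-addition law: u' = (u − v)/(1 − uv/c²), taking u = β_B and v = β_A.
u' = (-0.831 − 0.981) / (1 − (0.981)(-0.831)) = -1.8120/1.8152 = -0.9982.

-0.998c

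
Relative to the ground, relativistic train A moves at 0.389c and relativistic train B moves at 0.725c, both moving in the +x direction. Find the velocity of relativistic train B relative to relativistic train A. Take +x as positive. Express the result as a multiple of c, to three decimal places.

β_A = 0.389, β_B = 0.725.
Transform to A's frame with the inverse velocity-addition law: u' = (u − v)/(1 − uv/c²), taking u = β_B and v = β_A.
u' = (0.725 − 0.389) / (1 − (0.389)(0.725)) = 0.3360/0.7180 = 0.4680.

+0.468c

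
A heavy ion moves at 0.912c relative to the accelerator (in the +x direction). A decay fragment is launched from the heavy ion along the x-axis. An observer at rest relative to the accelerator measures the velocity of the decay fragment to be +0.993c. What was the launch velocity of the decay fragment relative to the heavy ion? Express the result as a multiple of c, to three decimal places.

Invert the composition law: u' = (u − v)/(1 − uv/c²).
u' = (0.993 − 0.912) / (1 − (0.993)(0.912)) = 0.0810/0.0944 = 0.8582.

+0.858c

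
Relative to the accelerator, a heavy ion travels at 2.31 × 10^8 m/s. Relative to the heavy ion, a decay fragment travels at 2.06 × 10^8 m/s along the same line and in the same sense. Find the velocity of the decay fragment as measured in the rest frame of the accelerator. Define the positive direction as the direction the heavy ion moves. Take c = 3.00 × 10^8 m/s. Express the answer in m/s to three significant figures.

In units of c (dividing by 3.00 × 10^8 m/s): v = 0.770, u' = 0.687.
u = (u' + v)/(1 + u'v/c²):
u = (0.687 + 0.770) / (1 + 0.687·0.770) = 1.4567/1.5287 = 0.9529
(Galilean addition would give +1.457c, exceeding c.)
Converting back: u = 0.9529 × 3.00 × 10^8 m/s.

2.86 × 10^8 m/s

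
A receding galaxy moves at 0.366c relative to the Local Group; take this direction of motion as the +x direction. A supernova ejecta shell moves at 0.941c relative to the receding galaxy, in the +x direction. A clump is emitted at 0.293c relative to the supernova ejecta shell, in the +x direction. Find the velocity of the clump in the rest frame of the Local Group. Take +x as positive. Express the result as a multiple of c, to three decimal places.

0.985c

Apply u = (u' + v)/(1 + u'v/c²) successively, working outward toward the Local Group.
Start: velocity of the receding galaxy relative to the Local Group = 0.3660c.
Compose with the supernova ejecta shell (u' = 0.941 in the receding galaxy frame): u_1 = (0.941 + 0.366) / (1 + 0.941·0.366) = 1.3070/1.3444 = 0.9722.
Compose with the clump (u' = 0.293 in the supernova ejecta shell frame): u_2 = (0.293 + 0.972) / (1 + 0.293·0.972) = 1.2652/1.2848 = 0.9847.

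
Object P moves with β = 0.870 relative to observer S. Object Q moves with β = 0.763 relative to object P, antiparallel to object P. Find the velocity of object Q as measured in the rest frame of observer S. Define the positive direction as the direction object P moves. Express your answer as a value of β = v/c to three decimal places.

With v = 0.870 and u' = -0.763 (in units of c),
u = (u' + v)/(1 + u'v/c²):
u = (-0.763 + 0.870) / (1 + (-0.763)·0.870) = 0.1070/0.3362 = 0.3183

β = +0.318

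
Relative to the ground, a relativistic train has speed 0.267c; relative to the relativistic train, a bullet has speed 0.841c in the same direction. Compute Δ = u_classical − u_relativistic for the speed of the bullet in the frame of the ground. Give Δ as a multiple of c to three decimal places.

Δ = 0.203c

Galilean: u_cl = 0.841 + 0.267 = 1.1080.
Relativistic: u_rel = (0.841 + 0.267) / (1 + 0.841·0.267) = 1.1080/1.2245 = 0.9048.
Δ = 1.1080 − 0.9048 = 0.2032.
(The classical prediction exceeds c; the relativistic result does not.)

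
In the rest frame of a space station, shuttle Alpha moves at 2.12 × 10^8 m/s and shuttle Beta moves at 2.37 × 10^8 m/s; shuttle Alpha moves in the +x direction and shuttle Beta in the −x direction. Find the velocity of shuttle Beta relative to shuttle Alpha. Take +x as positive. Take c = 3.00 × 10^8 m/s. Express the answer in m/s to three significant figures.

β_A = 0.707, β_B = -0.790 (dividing each by c = 3.00 × 10^8 m/s).
Transform to A's frame with the inverse velocity-addition law: u' = (u − v)/(1 − uv/c²), taking u = β_B and v = β_A.
u' = (-0.790 − 0.707) / (1 − (0.707)(-0.790)) = -1.4967/1.5583 = -0.9605.
u' = -0.9605 × 3.00 × 10^8 m/s.

-2.88 × 10^8 m/s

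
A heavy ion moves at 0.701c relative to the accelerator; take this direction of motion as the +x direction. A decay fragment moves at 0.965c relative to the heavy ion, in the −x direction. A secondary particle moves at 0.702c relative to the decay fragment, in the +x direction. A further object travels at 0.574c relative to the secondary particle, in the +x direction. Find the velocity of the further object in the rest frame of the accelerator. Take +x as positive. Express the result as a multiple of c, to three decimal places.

+0.363c

Apply u = (u' + v)/(1 + u'v/c²) successively, working outward toward the accelerator.
Start: velocity of the heavy ion relative to the accelerator = 0.7010c.
Compose with the decay fragment (u' = -0.965 in the heavy ion frame): u_1 = (-0.965 + 0.701) / (1 + (-0.965)·0.701) = -0.2640/0.3235 = -0.8160.
Compose with the secondary particle (u' = 0.702 in the decay fragment frame): u_2 = (0.702 + (-0.816)) / (1 + 0.702·(-0.816)) = -0.1140/0.4272 = -0.2668.
Compose with the further object (u' = 0.574 in the secondary particle frame): u_3 = (0.574 + (-0.267)) / (1 + 0.574·(-0.267)) = 0.3072/0.8468 = 0.3627.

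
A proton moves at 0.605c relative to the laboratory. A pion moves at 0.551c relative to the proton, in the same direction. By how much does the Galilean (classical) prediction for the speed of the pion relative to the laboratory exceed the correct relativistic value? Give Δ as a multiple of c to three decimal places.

Galilean: u_cl = 0.551 + 0.605 = 1.1560.
Relativistic: u_rel = (0.551 + 0.605) / (1 + 0.551·0.605) = 1.1560/1.3334 = 0.8670.
Δ = 1.1560 − 0.8670 = 0.2890.
(The classical prediction exceeds c; the relativistic result does not.)

Δ = 0.289c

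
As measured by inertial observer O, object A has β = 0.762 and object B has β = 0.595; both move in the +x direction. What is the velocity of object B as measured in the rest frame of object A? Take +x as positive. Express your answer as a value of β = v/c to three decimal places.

β_A = 0.762, β_B = 0.595.
Transform to A's frame with the inverse velocity-addition law: u' = (u − v)/(1 − uv/c²), taking u = β_B and v = β_A.
u' = (0.595 − 0.762) / (1 − (0.762)(0.595)) = -0.1670/0.5466 = -0.3055.

β = -0.306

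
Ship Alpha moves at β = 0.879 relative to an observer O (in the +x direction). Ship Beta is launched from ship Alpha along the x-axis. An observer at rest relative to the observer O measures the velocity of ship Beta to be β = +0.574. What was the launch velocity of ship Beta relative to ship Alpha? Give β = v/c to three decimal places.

β = -0.616

Invert the composition law: u' = (u − v)/(1 − uv/c²).
u' = (0.574 − 0.879) / (1 − (0.574)(0.879)) = -0.3050/0.4955 = -0.6156.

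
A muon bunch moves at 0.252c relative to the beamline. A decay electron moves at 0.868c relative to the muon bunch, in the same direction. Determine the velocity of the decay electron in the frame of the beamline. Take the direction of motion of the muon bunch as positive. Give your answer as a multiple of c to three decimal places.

0.919c

With v = 0.252 and u' = 0.868 (in units of c),
u = (u' + v)/(1 + u'v/c²):
u = (0.868 + 0.252) / (1 + 0.868·0.252) = 1.1200/1.2187 = 0.9190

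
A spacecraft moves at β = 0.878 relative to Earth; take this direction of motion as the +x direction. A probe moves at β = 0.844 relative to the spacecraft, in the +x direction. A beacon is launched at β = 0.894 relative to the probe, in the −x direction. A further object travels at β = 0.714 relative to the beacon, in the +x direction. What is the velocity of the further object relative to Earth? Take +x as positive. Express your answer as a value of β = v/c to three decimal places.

β = +0.968

Apply u = (u' + v)/(1 + u'v/c²) successively, working outward toward Earth.
Start: velocity of the spacecraft relative to Earth = 0.8780c.
Compose with the probe (u' = 0.844 in the spacecraft frame): u_1 = (0.844 + 0.878) / (1 + 0.844·0.878) = 1.7220/1.7410 = 0.9891.
Compose with the beacon (u' = -0.894 in the probe frame): u_2 = (-0.894 + 0.989) / (1 + (-0.894)·0.989) = 0.0951/0.1158 = 0.8212.
Compose with the further object (u' = 0.714 in the beacon frame): u_3 = (0.714 + 0.821) / (1 + 0.714·0.821) = 1.5352/1.5863 = 0.9678.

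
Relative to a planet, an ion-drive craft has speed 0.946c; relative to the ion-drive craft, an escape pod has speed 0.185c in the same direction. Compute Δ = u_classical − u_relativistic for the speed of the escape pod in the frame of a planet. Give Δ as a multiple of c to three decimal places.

Galilean: u_cl = 0.185 + 0.946 = 1.1310.
Relativistic: u_rel = (0.185 + 0.946) / (1 + 0.185·0.946) = 1.1310/1.1750 = 0.9625.
Δ = 1.1310 − 0.9625 = 0.1685.
(The classical prediction exceeds c; the relativistic result does not.)

Δ = 0.168c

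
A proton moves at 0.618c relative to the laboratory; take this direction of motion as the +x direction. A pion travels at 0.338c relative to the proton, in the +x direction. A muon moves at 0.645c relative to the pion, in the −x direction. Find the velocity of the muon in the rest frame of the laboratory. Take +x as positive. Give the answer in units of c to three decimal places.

Apply u = (u' + v)/(1 + u'v/c²) successively, working outward toward the laboratory.
Start: velocity of the proton relative to the laboratory = 0.6180c.
Compose with the pion (u' = 0.338 in the proton frame): u_1 = (0.338 + 0.618) / (1 + 0.338·0.618) = 0.9560/1.2089 = 0.7908.
Compose with the muon (u' = -0.645 in the pion frame): u_2 = (-0.645 + 0.791) / (1 + (-0.645)·0.791) = 0.1458/0.4899 = 0.2976.

+0.298c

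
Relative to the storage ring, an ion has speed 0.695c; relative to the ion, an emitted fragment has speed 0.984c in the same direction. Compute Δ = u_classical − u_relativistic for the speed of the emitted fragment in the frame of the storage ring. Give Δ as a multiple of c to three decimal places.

Galilean: u_cl = 0.984 + 0.695 = 1.6790.
Relativistic: u_rel = (0.984 + 0.695) / (1 + 0.984·0.695) = 1.6790/1.6839 = 0.9971.
Δ = 1.6790 − 0.9971 = 0.6819.
(The classical prediction exceeds c; the relativistic result does not.)

Δ = 0.682c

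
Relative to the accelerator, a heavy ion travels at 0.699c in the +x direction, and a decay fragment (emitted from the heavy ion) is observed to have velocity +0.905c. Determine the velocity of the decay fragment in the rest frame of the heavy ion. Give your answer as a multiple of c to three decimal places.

Invert the composition law: u' = (u − v)/(1 − uv/c²).
u' = (0.905 − 0.699) / (1 − (0.905)(0.699)) = 0.2060/0.3674 = 0.5607.

+0.561c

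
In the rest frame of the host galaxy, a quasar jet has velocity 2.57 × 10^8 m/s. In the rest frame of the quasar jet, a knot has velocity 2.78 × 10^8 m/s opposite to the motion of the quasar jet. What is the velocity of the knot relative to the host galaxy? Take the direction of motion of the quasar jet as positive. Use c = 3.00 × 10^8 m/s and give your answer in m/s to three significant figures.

-1.02 × 10^8 m/s

In units of c (dividing by 3.00 × 10^8 m/s): v = 0.857, u' = -0.927.
u = (u' + v)/(1 + u'v/c²):
u = (-0.927 + 0.857) / (1 + (-0.927)·0.857) = -0.0700/0.2062 = -0.3395
(Galilean addition would give -0.070c.)
Converting back: u = -0.3395 × 3.00 × 10^8 m/s.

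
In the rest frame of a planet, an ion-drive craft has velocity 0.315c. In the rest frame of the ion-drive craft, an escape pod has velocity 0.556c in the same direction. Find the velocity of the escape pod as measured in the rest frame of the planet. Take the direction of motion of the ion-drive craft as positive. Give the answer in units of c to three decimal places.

0.741c

With v = 0.315 and u' = 0.556 (in units of c),
u = (u' + v)/(1 + u'v/c²):
u = (0.556 + 0.315) / (1 + 0.556·0.315) = 0.8710/1.1751 = 0.7412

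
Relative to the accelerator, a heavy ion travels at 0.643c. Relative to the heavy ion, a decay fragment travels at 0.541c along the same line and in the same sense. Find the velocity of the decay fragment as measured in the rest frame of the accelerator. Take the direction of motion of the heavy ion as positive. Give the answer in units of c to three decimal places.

0.878c

With v = 0.643 and u' = 0.541 (in units of c),
u = (u' + v)/(1 + u'v/c²):
u = (0.541 + 0.643) / (1 + 0.541·0.643) = 1.1840/1.3479 = 0.8784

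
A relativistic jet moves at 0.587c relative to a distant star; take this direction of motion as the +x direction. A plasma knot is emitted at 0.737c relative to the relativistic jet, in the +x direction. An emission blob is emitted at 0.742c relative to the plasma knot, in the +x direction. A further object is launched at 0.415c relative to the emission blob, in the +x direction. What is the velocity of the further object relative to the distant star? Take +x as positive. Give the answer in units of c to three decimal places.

0.995c

Apply u = (u' + v)/(1 + u'v/c²) successively, working outward toward the distant star.
Start: velocity of the relativistic jet relative to the distant star = 0.5870c.
Compose with the plasma knot (u' = 0.737 in the relativistic jet frame): u_1 = (0.737 + 0.587) / (1 + 0.737·0.587) = 1.3240/1.4326 = 0.9242.
Compose with the emission blob (u' = 0.742 in the plasma knot frame): u_2 = (0.742 + 0.924) / (1 + 0.742·0.924) = 1.6662/1.6857 = 0.9884.
Compose with the further object (u' = 0.415 in the emission blob frame): u_3 = (0.415 + 0.988) / (1 + 0.415·0.988) = 1.4034/1.4102 = 0.9952.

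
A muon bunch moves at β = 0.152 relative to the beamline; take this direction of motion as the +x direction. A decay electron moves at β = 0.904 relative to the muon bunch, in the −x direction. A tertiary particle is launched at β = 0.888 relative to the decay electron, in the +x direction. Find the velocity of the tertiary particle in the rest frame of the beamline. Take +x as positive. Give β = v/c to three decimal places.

Apply u = (u' + v)/(1 + u'v/c²) successively, working outward toward the beamline.
Start: velocity of the muon bunch relative to the beamline = 0.1520c.
Compose with the decay electron (u' = -0.904 in the muon bunch frame): u_1 = (-0.904 + 0.152) / (1 + (-0.904)·0.152) = -0.7520/0.8626 = -0.8718.
Compose with the tertiary particle (u' = 0.888 in the decay electron frame): u_2 = (0.888 + (-0.872)) / (1 + 0.888·(-0.872)) = 0.0162/0.2258 = 0.0718.

β = +0.072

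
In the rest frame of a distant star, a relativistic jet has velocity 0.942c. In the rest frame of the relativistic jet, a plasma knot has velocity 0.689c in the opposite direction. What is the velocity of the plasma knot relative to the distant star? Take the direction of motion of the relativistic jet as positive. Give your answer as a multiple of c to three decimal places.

With v = 0.942 and u' = -0.689 (in units of c),
u = (u' + v)/(1 + u'v/c²):
u = (-0.689 + 0.942) / (1 + (-0.689)·0.942) = 0.2530/0.3510 = 0.7209
(Galilean addition would give +0.253c.)

+0.721c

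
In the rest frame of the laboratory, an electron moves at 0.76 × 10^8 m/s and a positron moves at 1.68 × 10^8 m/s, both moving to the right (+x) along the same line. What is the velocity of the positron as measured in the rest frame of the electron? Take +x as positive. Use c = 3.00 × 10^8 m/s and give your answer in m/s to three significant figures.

β_A = 0.253, β_B = 0.560 (dividing each by c = 3.00 × 10^8 m/s).
Transform to A's frame with the inverse velocity-addition law: u' = (u − v)/(1 − uv/c²), taking u = β_B and v = β_A.
u' = (0.560 − 0.253) / (1 − (0.253)(0.560)) = 0.3067/0.8581 = 0.3574.
u' = 0.3574 × 3.00 × 10^8 m/s.

+1.07 × 10^8 m/s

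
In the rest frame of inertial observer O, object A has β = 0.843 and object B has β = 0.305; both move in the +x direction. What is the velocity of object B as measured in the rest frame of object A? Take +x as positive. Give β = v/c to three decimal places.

β_A = 0.843, β_B = 0.305.
Transform to A's frame with the inverse velocity-addition law: u' = (u − v)/(1 − uv/c²), taking u = β_B and v = β_A.
u' = (0.305 − 0.843) / (1 − (0.843)(0.305)) = -0.5380/0.7429 = -0.7242.

β = -0.724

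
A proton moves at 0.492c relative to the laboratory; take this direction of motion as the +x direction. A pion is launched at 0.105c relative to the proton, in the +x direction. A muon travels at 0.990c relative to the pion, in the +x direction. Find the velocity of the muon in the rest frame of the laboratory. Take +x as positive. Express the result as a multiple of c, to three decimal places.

Apply u = (u' + v)/(1 + u'v/c²) successively, working outward toward the laboratory.
Start: velocity of the proton relative to the laboratory = 0.4920c.
Compose with the pion (u' = 0.105 in the proton frame): u_1 = (0.105 + 0.492) / (1 + 0.105·0.492) = 0.5970/1.0517 = 0.5677.
Compose with the muon (u' = 0.990 in the pion frame): u_2 = (0.990 + 0.568) / (1 + 0.990·0.568) = 1.5577/1.5620 = 0.9972.

0.997c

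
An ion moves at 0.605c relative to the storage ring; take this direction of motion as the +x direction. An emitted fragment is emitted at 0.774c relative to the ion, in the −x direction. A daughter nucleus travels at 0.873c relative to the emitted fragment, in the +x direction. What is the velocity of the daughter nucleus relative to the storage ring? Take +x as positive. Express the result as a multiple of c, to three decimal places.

Apply u = (u' + v)/(1 + u'v/c²) successively, working outward toward the storage ring.
Start: velocity of the ion relative to the storage ring = 0.6050c.
Compose with the emitted fragment (u' = -0.774 in the ion frame): u_1 = (-0.774 + 0.605) / (1 + (-0.774)·0.605) = -0.1690/0.5317 = -0.3178.
Compose with the daughter nucleus (u' = 0.873 in the emitted fragment frame): u_2 = (0.873 + (-0.318)) / (1 + 0.873·(-0.318)) = 0.5552/0.7225 = 0.7684.

+0.768c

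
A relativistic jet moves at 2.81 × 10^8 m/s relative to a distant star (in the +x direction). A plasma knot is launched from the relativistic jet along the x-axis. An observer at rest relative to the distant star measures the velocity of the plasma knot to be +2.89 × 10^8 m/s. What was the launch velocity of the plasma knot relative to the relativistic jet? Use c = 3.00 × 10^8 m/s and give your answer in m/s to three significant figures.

+8.19 × 10^7 m/s

v = 0.937c, u = 0.963c.
Invert the composition law: u' = (u − v)/(1 − uv/c²).
u' = (0.963 − 0.937) / (1 − (0.963)(0.937)) = 0.0267/0.0977 = 0.2730.
u' = 0.2730 × 3.00 × 10^8 m/s.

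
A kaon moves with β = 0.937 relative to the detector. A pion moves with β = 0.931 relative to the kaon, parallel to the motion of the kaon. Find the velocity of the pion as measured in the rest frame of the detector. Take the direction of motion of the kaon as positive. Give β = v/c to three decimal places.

β = 0.998

With v = 0.937 and u' = 0.931 (in units of c),
u = (u' + v)/(1 + u'v/c²):
u = (0.931 + 0.937) / (1 + 0.931·0.937) = 1.8680/1.8723 = 0.9977
(Galilean addition would give +1.868c, exceeding c.)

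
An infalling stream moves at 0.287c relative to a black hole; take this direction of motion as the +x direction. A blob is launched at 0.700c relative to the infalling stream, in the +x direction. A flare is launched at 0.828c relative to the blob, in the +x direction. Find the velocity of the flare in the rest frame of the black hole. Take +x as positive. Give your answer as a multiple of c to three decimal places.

Apply u = (u' + v)/(1 + u'v/c²) successively, working outward toward the black hole.
Start: velocity of the infalling stream relative to the black hole = 0.2870c.
Compose with the blob (u' = 0.700 in the infalling stream frame): u_1 = (0.700 + 0.287) / (1 + 0.700·0.287) = 0.9870/1.2009 = 0.8219.
Compose with the flare (u' = 0.828 in the blob frame): u_2 = (0.828 + 0.822) / (1 + 0.828·0.822) = 1.6499/1.6805 = 0.9818.

0.982c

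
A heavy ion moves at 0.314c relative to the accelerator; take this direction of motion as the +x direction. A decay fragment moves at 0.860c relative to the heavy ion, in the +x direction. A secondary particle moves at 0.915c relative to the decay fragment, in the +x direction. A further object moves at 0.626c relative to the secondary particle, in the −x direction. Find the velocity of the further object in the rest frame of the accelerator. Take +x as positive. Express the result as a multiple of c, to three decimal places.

Apply u = (u' + v)/(1 + u'v/c²) successively, working outward toward the accelerator.
Start: velocity of the heavy ion relative to the accelerator = 0.3140c.
Compose with the decay fragment (u' = 0.860 in the heavy ion frame): u_1 = (0.860 + 0.314) / (1 + 0.860·0.314) = 1.1740/1.2700 = 0.9244.
Compose with the secondary particle (u' = 0.915 in the decay fragment frame): u_2 = (0.915 + 0.924) / (1 + 0.915·0.924) = 1.8394/1.8458 = 0.9965.
Compose with the further object (u' = -0.626 in the secondary particle frame): u_3 = (-0.626 + 0.997) / (1 + (-0.626)·0.997) = 0.3705/0.3762 = 0.9849.

+0.985c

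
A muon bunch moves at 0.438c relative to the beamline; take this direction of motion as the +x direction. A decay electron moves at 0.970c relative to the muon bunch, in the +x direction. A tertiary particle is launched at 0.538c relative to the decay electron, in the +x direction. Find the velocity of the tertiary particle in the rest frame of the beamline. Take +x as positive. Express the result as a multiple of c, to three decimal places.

0.996c

Apply u = (u' + v)/(1 + u'v/c²) successively, working outward toward the beamline.
Start: velocity of the muon bunch relative to the beamline = 0.4380c.
Compose with the decay electron (u' = 0.970 in the muon bunch frame): u_1 = (0.970 + 0.438) / (1 + 0.970·0.438) = 1.4080/1.4249 = 0.9882.
Compose with the tertiary particle (u' = 0.538 in the decay electron frame): u_2 = (0.538 + 0.988) / (1 + 0.538·0.988) = 1.5262/1.5316 = 0.9964.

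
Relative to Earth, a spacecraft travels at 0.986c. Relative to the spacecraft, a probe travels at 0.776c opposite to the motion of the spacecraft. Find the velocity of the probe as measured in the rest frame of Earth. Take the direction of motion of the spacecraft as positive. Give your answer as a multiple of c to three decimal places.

With v = 0.986 and u' = -0.776 (in units of c),
u = (u' + v)/(1 + u'v/c²):
u = (-0.776 + 0.986) / (1 + (-0.776)·0.986) = 0.2100/0.2349 = 0.8941
(Galilean addition would give +0.210c.)

+0.894c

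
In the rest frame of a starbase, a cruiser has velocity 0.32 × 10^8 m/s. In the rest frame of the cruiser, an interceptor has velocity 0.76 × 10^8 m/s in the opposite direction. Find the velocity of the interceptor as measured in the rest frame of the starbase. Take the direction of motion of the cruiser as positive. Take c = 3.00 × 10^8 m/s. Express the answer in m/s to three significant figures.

In units of c (dividing by 3.00 × 10^8 m/s): v = 0.107, u' = -0.253.
u = (u' + v)/(1 + u'v/c²):
u = (-0.253 + 0.107) / (1 + (-0.253)·0.107) = -0.1467/0.9730 = -0.1507
(Galilean addition would give -0.147c.)
Converting back: u = -0.1507 × 3.00 × 10^8 m/s.

-4.52 × 10^7 m/s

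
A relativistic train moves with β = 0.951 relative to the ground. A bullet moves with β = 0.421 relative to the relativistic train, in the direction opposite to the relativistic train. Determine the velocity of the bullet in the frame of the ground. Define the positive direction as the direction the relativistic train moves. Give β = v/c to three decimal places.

β = +0.884

With v = 0.951 and u' = -0.421 (in units of c),
u = (u' + v)/(1 + u'v/c²):
u = (-0.421 + 0.951) / (1 + (-0.421)·0.951) = 0.5300/0.5996 = 0.8839
(Galilean addition would give +0.530c.)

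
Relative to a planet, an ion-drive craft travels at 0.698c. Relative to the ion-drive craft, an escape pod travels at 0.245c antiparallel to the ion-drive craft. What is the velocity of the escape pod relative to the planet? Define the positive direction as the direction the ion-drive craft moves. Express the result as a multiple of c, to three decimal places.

With v = 0.698 and u' = -0.245 (in units of c),
u = (u' + v)/(1 + u'v/c²):
u = (-0.245 + 0.698) / (1 + (-0.245)·0.698) = 0.4530/0.8290 = 0.5464
(Galilean addition would give +0.453c.)

+0.546c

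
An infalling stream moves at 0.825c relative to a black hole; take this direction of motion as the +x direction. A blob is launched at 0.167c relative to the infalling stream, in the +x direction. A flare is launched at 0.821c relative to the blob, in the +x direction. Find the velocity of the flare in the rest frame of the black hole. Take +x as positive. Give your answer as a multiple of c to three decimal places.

0.987c

Apply u = (u' + v)/(1 + u'v/c²) successively, working outward toward the black hole.
Start: velocity of the infalling stream relative to the black hole = 0.8250c.
Compose with the blob (u' = 0.167 in the infalling stream frame): u_1 = (0.167 + 0.825) / (1 + 0.167·0.825) = 0.9920/1.1378 = 0.8719.
Compose with the flare (u' = 0.821 in the blob frame): u_2 = (0.821 + 0.872) / (1 + 0.821·0.872) = 1.6929/1.7158 = 0.9866.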